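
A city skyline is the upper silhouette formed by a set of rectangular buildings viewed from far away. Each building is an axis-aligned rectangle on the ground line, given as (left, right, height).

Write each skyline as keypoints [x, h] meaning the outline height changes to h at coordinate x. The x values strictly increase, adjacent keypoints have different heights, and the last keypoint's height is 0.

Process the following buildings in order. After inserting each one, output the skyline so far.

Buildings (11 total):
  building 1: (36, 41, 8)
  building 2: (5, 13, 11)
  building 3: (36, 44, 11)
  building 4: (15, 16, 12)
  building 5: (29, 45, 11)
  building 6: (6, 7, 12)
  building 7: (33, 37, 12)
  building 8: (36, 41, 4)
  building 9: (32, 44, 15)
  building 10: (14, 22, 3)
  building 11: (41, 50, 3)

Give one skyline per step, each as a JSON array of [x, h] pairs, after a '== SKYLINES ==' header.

== SKYLINES ==
[[36,8],[41,0]]
[[5,11],[13,0],[36,8],[41,0]]
[[5,11],[13,0],[36,11],[44,0]]
[[5,11],[13,0],[15,12],[16,0],[36,11],[44,0]]
[[5,11],[13,0],[15,12],[16,0],[29,11],[45,0]]
[[5,11],[6,12],[7,11],[13,0],[15,12],[16,0],[29,11],[45,0]]
[[5,11],[6,12],[7,11],[13,0],[15,12],[16,0],[29,11],[33,12],[37,11],[45,0]]
[[5,11],[6,12],[7,11],[13,0],[15,12],[16,0],[29,11],[33,12],[37,11],[45,0]]
[[5,11],[6,12],[7,11],[13,0],[15,12],[16,0],[29,11],[32,15],[44,11],[45,0]]
[[5,11],[6,12],[7,11],[13,0],[14,3],[15,12],[16,3],[22,0],[29,11],[32,15],[44,11],[45,0]]
[[5,11],[6,12],[7,11],[13,0],[14,3],[15,12],[16,3],[22,0],[29,11],[32,15],[44,11],[45,3],[50,0]]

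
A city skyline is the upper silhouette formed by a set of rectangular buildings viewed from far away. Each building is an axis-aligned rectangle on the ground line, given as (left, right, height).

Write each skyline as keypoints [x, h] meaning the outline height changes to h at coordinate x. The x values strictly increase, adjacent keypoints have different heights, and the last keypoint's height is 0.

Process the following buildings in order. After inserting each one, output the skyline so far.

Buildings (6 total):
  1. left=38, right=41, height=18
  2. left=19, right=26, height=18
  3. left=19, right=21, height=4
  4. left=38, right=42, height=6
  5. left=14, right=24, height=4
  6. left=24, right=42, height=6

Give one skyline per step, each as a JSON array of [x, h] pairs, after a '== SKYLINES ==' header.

== SKYLINES ==
[[38,18],[41,0]]
[[19,18],[26,0],[38,18],[41,0]]
[[19,18],[26,0],[38,18],[41,0]]
[[19,18],[26,0],[38,18],[41,6],[42,0]]
[[14,4],[19,18],[26,0],[38,18],[41,6],[42,0]]
[[14,4],[19,18],[26,6],[38,18],[41,6],[42,0]]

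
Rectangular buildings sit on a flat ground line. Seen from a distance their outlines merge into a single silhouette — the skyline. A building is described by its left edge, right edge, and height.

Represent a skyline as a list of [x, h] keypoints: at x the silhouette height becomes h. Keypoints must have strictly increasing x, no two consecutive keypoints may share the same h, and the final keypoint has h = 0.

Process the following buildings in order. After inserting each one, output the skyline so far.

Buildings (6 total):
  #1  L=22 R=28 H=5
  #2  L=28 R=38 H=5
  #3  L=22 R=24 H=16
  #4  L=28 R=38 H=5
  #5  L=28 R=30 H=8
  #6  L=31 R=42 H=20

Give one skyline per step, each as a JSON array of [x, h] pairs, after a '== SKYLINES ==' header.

== SKYLINES ==
[[22,5],[28,0]]
[[22,5],[38,0]]
[[22,16],[24,5],[38,0]]
[[22,16],[24,5],[38,0]]
[[22,16],[24,5],[28,8],[30,5],[38,0]]
[[22,16],[24,5],[28,8],[30,5],[31,20],[42,0]]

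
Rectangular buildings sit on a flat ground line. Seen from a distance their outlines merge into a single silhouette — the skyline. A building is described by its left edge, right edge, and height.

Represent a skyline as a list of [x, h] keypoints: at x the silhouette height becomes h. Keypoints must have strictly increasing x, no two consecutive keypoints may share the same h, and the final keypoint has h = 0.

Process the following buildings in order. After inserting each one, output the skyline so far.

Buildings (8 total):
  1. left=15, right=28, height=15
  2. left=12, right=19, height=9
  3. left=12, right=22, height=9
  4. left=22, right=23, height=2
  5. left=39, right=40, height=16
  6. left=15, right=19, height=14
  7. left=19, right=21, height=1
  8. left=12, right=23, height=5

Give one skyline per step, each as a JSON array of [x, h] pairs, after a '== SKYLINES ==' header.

== SKYLINES ==
[[15,15],[28,0]]
[[12,9],[15,15],[28,0]]
[[12,9],[15,15],[28,0]]
[[12,9],[15,15],[28,0]]
[[12,9],[15,15],[28,0],[39,16],[40,0]]
[[12,9],[15,15],[28,0],[39,16],[40,0]]
[[12,9],[15,15],[28,0],[39,16],[40,0]]
[[12,9],[15,15],[28,0],[39,16],[40,0]]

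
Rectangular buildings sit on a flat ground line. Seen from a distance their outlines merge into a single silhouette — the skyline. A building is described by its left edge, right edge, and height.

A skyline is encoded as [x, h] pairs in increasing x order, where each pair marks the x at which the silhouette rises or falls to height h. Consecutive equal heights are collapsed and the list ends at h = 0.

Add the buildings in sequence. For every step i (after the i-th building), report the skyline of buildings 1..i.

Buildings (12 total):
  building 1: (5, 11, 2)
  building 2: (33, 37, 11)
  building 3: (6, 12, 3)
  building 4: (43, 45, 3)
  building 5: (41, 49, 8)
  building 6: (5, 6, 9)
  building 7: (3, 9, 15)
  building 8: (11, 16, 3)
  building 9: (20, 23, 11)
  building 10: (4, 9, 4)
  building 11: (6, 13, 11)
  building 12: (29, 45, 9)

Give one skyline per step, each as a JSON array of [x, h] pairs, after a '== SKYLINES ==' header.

== SKYLINES ==
[[5,2],[11,0]]
[[5,2],[11,0],[33,11],[37,0]]
[[5,2],[6,3],[12,0],[33,11],[37,0]]
[[5,2],[6,3],[12,0],[33,11],[37,0],[43,3],[45,0]]
[[5,2],[6,3],[12,0],[33,11],[37,0],[41,8],[49,0]]
[[5,9],[6,3],[12,0],[33,11],[37,0],[41,8],[49,0]]
[[3,15],[9,3],[12,0],[33,11],[37,0],[41,8],[49,0]]
[[3,15],[9,3],[16,0],[33,11],[37,0],[41,8],[49,0]]
[[3,15],[9,3],[16,0],[20,11],[23,0],[33,11],[37,0],[41,8],[49,0]]
[[3,15],[9,3],[16,0],[20,11],[23,0],[33,11],[37,0],[41,8],[49,0]]
[[3,15],[9,11],[13,3],[16,0],[20,11],[23,0],[33,11],[37,0],[41,8],[49,0]]
[[3,15],[9,11],[13,3],[16,0],[20,11],[23,0],[29,9],[33,11],[37,9],[45,8],[49,0]]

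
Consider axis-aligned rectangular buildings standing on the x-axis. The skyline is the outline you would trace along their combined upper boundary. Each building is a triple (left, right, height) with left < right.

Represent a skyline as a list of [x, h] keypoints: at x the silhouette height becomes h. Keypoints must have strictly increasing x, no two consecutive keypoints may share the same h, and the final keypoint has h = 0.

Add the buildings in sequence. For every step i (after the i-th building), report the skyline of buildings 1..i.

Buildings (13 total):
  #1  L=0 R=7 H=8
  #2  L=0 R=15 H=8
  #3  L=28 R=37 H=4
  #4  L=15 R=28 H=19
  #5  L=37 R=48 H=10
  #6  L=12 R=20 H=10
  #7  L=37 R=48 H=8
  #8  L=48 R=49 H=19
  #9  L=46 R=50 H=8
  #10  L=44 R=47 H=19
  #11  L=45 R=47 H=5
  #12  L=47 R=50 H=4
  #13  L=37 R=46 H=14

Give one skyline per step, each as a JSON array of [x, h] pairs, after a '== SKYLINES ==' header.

== SKYLINES ==
[[0,8],[7,0]]
[[0,8],[15,0]]
[[0,8],[15,0],[28,4],[37,0]]
[[0,8],[15,19],[28,4],[37,0]]
[[0,8],[15,19],[28,4],[37,10],[48,0]]
[[0,8],[12,10],[15,19],[28,4],[37,10],[48,0]]
[[0,8],[12,10],[15,19],[28,4],[37,10],[48,0]]
[[0,8],[12,10],[15,19],[28,4],[37,10],[48,19],[49,0]]
[[0,8],[12,10],[15,19],[28,4],[37,10],[48,19],[49,8],[50,0]]
[[0,8],[12,10],[15,19],[28,4],[37,10],[44,19],[47,10],[48,19],[49,8],[50,0]]
[[0,8],[12,10],[15,19],[28,4],[37,10],[44,19],[47,10],[48,19],[49,8],[50,0]]
[[0,8],[12,10],[15,19],[28,4],[37,10],[44,19],[47,10],[48,19],[49,8],[50,0]]
[[0,8],[12,10],[15,19],[28,4],[37,14],[44,19],[47,10],[48,19],[49,8],[50,0]]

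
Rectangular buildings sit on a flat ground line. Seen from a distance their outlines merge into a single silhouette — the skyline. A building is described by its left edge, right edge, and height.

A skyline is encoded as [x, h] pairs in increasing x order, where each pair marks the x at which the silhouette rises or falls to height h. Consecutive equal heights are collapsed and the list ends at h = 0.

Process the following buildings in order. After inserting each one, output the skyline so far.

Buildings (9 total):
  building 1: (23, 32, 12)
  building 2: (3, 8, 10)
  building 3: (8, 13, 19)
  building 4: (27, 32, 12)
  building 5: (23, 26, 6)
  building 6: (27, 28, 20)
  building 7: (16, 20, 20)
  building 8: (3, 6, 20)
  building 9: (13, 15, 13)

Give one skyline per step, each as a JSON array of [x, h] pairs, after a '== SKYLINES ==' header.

== SKYLINES ==
[[23,12],[32,0]]
[[3,10],[8,0],[23,12],[32,0]]
[[3,10],[8,19],[13,0],[23,12],[32,0]]
[[3,10],[8,19],[13,0],[23,12],[32,0]]
[[3,10],[8,19],[13,0],[23,12],[32,0]]
[[3,10],[8,19],[13,0],[23,12],[27,20],[28,12],[32,0]]
[[3,10],[8,19],[13,0],[16,20],[20,0],[23,12],[27,20],[28,12],[32,0]]
[[3,20],[6,10],[8,19],[13,0],[16,20],[20,0],[23,12],[27,20],[28,12],[32,0]]
[[3,20],[6,10],[8,19],[13,13],[15,0],[16,20],[20,0],[23,12],[27,20],[28,12],[32,0]]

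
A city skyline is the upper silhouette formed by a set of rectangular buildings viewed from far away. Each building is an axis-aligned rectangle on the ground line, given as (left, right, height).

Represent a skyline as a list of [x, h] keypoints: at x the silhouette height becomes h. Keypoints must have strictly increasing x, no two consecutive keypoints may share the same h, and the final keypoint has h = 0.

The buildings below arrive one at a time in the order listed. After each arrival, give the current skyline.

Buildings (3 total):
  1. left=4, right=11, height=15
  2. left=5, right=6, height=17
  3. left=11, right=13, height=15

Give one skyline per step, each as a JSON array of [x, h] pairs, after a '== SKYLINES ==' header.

== SKYLINES ==
[[4,15],[11,0]]
[[4,15],[5,17],[6,15],[11,0]]
[[4,15],[5,17],[6,15],[13,0]]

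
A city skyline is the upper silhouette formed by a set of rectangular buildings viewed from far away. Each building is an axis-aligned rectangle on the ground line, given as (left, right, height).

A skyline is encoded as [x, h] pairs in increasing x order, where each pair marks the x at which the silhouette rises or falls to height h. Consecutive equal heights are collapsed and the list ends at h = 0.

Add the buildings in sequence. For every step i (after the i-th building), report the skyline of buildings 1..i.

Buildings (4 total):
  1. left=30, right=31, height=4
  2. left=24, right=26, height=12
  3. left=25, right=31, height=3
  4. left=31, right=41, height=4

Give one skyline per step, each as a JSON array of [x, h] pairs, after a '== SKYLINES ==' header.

== SKYLINES ==
[[30,4],[31,0]]
[[24,12],[26,0],[30,4],[31,0]]
[[24,12],[26,3],[30,4],[31,0]]
[[24,12],[26,3],[30,4],[41,0]]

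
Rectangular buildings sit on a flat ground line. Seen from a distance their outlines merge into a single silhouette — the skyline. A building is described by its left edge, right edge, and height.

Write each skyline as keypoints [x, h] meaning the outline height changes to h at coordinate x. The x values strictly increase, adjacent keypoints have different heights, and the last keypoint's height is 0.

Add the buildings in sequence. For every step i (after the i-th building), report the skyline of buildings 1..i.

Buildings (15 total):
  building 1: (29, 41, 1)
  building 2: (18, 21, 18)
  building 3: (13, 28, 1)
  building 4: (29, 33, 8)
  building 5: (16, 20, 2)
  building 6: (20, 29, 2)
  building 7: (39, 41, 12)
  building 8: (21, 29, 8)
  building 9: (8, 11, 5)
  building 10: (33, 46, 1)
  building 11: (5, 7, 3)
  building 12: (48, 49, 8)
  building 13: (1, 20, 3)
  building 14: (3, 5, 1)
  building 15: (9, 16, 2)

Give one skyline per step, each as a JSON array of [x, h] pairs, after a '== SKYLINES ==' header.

== SKYLINES ==
[[29,1],[41,0]]
[[18,18],[21,0],[29,1],[41,0]]
[[13,1],[18,18],[21,1],[28,0],[29,1],[41,0]]
[[13,1],[18,18],[21,1],[28,0],[29,8],[33,1],[41,0]]
[[13,1],[16,2],[18,18],[21,1],[28,0],[29,8],[33,1],[41,0]]
[[13,1],[16,2],[18,18],[21,2],[29,8],[33,1],[41,0]]
[[13,1],[16,2],[18,18],[21,2],[29,8],[33,1],[39,12],[41,0]]
[[13,1],[16,2],[18,18],[21,8],[33,1],[39,12],[41,0]]
[[8,5],[11,0],[13,1],[16,2],[18,18],[21,8],[33,1],[39,12],[41,0]]
[[8,5],[11,0],[13,1],[16,2],[18,18],[21,8],[33,1],[39,12],[41,1],[46,0]]
[[5,3],[7,0],[8,5],[11,0],[13,1],[16,2],[18,18],[21,8],[33,1],[39,12],[41,1],[46,0]]
[[5,3],[7,0],[8,5],[11,0],[13,1],[16,2],[18,18],[21,8],[33,1],[39,12],[41,1],[46,0],[48,8],[49,0]]
[[1,3],[8,5],[11,3],[18,18],[21,8],[33,1],[39,12],[41,1],[46,0],[48,8],[49,0]]
[[1,3],[8,5],[11,3],[18,18],[21,8],[33,1],[39,12],[41,1],[46,0],[48,8],[49,0]]
[[1,3],[8,5],[11,3],[18,18],[21,8],[33,1],[39,12],[41,1],[46,0],[48,8],[49,0]]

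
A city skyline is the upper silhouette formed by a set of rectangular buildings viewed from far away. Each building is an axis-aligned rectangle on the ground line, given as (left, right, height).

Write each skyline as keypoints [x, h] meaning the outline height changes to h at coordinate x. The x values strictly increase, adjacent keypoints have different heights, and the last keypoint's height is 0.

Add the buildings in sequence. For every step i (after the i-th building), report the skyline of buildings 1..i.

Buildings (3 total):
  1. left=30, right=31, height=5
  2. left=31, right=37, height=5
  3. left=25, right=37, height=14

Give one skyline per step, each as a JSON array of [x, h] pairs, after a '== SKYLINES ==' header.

== SKYLINES ==
[[30,5],[31,0]]
[[30,5],[37,0]]
[[25,14],[37,0]]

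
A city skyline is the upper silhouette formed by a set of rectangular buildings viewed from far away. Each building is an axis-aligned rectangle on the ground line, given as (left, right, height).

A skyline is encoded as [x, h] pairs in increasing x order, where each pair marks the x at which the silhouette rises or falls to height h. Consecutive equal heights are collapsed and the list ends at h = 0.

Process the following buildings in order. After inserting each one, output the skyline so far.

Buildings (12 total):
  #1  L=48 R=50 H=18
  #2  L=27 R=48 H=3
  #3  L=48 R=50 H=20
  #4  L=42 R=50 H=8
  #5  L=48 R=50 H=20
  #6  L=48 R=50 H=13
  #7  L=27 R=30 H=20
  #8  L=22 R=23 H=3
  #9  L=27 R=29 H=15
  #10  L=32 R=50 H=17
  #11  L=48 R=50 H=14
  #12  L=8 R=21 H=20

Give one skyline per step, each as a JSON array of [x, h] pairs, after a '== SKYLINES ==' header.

== SKYLINES ==
[[48,18],[50,0]]
[[27,3],[48,18],[50,0]]
[[27,3],[48,20],[50,0]]
[[27,3],[42,8],[48,20],[50,0]]
[[27,3],[42,8],[48,20],[50,0]]
[[27,3],[42,8],[48,20],[50,0]]
[[27,20],[30,3],[42,8],[48,20],[50,0]]
[[22,3],[23,0],[27,20],[30,3],[42,8],[48,20],[50,0]]
[[22,3],[23,0],[27,20],[30,3],[42,8],[48,20],[50,0]]
[[22,3],[23,0],[27,20],[30,3],[32,17],[48,20],[50,0]]
[[22,3],[23,0],[27,20],[30,3],[32,17],[48,20],[50,0]]
[[8,20],[21,0],[22,3],[23,0],[27,20],[30,3],[32,17],[48,20],[50,0]]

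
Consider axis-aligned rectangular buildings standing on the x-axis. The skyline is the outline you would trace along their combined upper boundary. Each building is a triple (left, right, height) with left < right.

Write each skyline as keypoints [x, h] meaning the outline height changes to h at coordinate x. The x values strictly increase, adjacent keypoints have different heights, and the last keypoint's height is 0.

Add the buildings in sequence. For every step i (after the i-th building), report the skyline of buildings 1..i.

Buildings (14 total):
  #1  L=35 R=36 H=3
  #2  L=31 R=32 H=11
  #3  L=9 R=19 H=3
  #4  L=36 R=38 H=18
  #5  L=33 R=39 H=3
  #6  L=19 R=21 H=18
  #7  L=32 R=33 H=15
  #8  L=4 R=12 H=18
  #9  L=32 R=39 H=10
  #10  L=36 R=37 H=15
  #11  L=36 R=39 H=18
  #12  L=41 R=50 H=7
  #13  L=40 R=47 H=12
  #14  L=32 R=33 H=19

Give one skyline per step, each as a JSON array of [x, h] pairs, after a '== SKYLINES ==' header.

== SKYLINES ==
[[35,3],[36,0]]
[[31,11],[32,0],[35,3],[36,0]]
[[9,3],[19,0],[31,11],[32,0],[35,3],[36,0]]
[[9,3],[19,0],[31,11],[32,0],[35,3],[36,18],[38,0]]
[[9,3],[19,0],[31,11],[32,0],[33,3],[36,18],[38,3],[39,0]]
[[9,3],[19,18],[21,0],[31,11],[32,0],[33,3],[36,18],[38,3],[39,0]]
[[9,3],[19,18],[21,0],[31,11],[32,15],[33,3],[36,18],[38,3],[39,0]]
[[4,18],[12,3],[19,18],[21,0],[31,11],[32,15],[33,3],[36,18],[38,3],[39,0]]
[[4,18],[12,3],[19,18],[21,0],[31,11],[32,15],[33,10],[36,18],[38,10],[39,0]]
[[4,18],[12,3],[19,18],[21,0],[31,11],[32,15],[33,10],[36,18],[38,10],[39,0]]
[[4,18],[12,3],[19,18],[21,0],[31,11],[32,15],[33,10],[36,18],[39,0]]
[[4,18],[12,3],[19,18],[21,0],[31,11],[32,15],[33,10],[36,18],[39,0],[41,7],[50,0]]
[[4,18],[12,3],[19,18],[21,0],[31,11],[32,15],[33,10],[36,18],[39,0],[40,12],[47,7],[50,0]]
[[4,18],[12,3],[19,18],[21,0],[31,11],[32,19],[33,10],[36,18],[39,0],[40,12],[47,7],[50,0]]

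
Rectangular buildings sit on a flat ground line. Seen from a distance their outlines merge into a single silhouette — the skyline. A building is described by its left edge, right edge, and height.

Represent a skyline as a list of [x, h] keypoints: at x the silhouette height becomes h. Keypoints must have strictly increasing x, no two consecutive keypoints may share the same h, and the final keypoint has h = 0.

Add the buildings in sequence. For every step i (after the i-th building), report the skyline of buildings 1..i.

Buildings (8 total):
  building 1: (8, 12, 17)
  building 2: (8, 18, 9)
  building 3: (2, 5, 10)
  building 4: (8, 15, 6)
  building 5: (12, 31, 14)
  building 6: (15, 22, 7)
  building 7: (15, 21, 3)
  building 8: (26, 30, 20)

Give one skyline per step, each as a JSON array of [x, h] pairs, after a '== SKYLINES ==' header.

== SKYLINES ==
[[8,17],[12,0]]
[[8,17],[12,9],[18,0]]
[[2,10],[5,0],[8,17],[12,9],[18,0]]
[[2,10],[5,0],[8,17],[12,9],[18,0]]
[[2,10],[5,0],[8,17],[12,14],[31,0]]
[[2,10],[5,0],[8,17],[12,14],[31,0]]
[[2,10],[5,0],[8,17],[12,14],[31,0]]
[[2,10],[5,0],[8,17],[12,14],[26,20],[30,14],[31,0]]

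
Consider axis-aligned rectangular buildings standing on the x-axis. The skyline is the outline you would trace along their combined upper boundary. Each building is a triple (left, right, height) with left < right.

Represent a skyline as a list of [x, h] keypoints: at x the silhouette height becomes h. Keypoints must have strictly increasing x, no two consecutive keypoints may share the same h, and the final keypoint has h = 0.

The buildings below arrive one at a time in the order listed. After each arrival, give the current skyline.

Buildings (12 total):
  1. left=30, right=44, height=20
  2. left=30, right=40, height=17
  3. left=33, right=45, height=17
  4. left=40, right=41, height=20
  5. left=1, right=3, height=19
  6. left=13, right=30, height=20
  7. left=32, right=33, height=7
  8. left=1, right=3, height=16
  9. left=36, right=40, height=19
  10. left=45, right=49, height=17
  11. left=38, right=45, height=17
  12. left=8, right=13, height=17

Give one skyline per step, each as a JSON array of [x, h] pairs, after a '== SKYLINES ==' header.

== SKYLINES ==
[[30,20],[44,0]]
[[30,20],[44,0]]
[[30,20],[44,17],[45,0]]
[[30,20],[44,17],[45,0]]
[[1,19],[3,0],[30,20],[44,17],[45,0]]
[[1,19],[3,0],[13,20],[44,17],[45,0]]
[[1,19],[3,0],[13,20],[44,17],[45,0]]
[[1,19],[3,0],[13,20],[44,17],[45,0]]
[[1,19],[3,0],[13,20],[44,17],[45,0]]
[[1,19],[3,0],[13,20],[44,17],[49,0]]
[[1,19],[3,0],[13,20],[44,17],[49,0]]
[[1,19],[3,0],[8,17],[13,20],[44,17],[49,0]]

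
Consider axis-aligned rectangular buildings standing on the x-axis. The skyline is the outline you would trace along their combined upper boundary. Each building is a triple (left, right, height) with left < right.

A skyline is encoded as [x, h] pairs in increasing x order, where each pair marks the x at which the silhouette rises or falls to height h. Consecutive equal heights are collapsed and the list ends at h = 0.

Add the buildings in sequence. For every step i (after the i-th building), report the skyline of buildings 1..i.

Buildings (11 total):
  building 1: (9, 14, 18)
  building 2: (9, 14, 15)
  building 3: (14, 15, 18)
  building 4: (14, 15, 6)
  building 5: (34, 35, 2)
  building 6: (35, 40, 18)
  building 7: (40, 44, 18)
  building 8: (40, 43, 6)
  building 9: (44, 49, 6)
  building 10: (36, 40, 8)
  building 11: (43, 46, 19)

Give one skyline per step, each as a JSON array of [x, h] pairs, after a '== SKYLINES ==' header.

== SKYLINES ==
[[9,18],[14,0]]
[[9,18],[14,0]]
[[9,18],[15,0]]
[[9,18],[15,0]]
[[9,18],[15,0],[34,2],[35,0]]
[[9,18],[15,0],[34,2],[35,18],[40,0]]
[[9,18],[15,0],[34,2],[35,18],[44,0]]
[[9,18],[15,0],[34,2],[35,18],[44,0]]
[[9,18],[15,0],[34,2],[35,18],[44,6],[49,0]]
[[9,18],[15,0],[34,2],[35,18],[44,6],[49,0]]
[[9,18],[15,0],[34,2],[35,18],[43,19],[46,6],[49,0]]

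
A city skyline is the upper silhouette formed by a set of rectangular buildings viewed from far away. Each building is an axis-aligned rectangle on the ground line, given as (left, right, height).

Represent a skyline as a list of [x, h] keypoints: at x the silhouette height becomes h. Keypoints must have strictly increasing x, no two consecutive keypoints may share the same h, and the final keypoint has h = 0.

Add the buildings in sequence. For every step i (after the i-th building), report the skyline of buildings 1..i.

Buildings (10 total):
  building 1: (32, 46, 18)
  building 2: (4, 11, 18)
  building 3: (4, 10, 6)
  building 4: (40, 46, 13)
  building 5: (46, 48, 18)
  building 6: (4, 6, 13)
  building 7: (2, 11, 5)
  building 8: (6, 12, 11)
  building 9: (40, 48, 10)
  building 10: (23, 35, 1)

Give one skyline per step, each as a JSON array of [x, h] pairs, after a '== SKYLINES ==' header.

== SKYLINES ==
[[32,18],[46,0]]
[[4,18],[11,0],[32,18],[46,0]]
[[4,18],[11,0],[32,18],[46,0]]
[[4,18],[11,0],[32,18],[46,0]]
[[4,18],[11,0],[32,18],[48,0]]
[[4,18],[11,0],[32,18],[48,0]]
[[2,5],[4,18],[11,0],[32,18],[48,0]]
[[2,5],[4,18],[11,11],[12,0],[32,18],[48,0]]
[[2,5],[4,18],[11,11],[12,0],[32,18],[48,0]]
[[2,5],[4,18],[11,11],[12,0],[23,1],[32,18],[48,0]]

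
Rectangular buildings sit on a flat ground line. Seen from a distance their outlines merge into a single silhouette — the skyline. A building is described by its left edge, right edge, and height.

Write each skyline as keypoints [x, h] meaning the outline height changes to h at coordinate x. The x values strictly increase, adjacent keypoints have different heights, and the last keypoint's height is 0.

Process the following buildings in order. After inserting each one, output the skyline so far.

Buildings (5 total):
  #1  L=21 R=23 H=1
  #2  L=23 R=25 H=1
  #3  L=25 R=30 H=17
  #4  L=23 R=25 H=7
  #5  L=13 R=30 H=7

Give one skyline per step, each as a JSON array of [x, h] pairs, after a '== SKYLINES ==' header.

== SKYLINES ==
[[21,1],[23,0]]
[[21,1],[25,0]]
[[21,1],[25,17],[30,0]]
[[21,1],[23,7],[25,17],[30,0]]
[[13,7],[25,17],[30,0]]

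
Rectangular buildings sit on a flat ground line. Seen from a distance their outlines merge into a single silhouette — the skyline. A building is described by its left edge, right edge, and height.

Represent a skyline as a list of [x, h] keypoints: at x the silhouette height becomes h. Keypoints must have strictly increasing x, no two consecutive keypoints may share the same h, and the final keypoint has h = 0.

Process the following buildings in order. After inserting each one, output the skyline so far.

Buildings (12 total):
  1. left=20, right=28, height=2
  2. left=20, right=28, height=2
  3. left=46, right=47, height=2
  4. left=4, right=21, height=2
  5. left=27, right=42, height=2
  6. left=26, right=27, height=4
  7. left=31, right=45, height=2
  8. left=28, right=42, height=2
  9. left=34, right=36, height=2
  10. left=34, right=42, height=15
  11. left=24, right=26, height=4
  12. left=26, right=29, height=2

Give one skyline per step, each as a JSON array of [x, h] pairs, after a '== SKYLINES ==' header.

== SKYLINES ==
[[20,2],[28,0]]
[[20,2],[28,0]]
[[20,2],[28,0],[46,2],[47,0]]
[[4,2],[28,0],[46,2],[47,0]]
[[4,2],[42,0],[46,2],[47,0]]
[[4,2],[26,4],[27,2],[42,0],[46,2],[47,0]]
[[4,2],[26,4],[27,2],[45,0],[46,2],[47,0]]
[[4,2],[26,4],[27,2],[45,0],[46,2],[47,0]]
[[4,2],[26,4],[27,2],[45,0],[46,2],[47,0]]
[[4,2],[26,4],[27,2],[34,15],[42,2],[45,0],[46,2],[47,0]]
[[4,2],[24,4],[27,2],[34,15],[42,2],[45,0],[46,2],[47,0]]
[[4,2],[24,4],[27,2],[34,15],[42,2],[45,0],[46,2],[47,0]]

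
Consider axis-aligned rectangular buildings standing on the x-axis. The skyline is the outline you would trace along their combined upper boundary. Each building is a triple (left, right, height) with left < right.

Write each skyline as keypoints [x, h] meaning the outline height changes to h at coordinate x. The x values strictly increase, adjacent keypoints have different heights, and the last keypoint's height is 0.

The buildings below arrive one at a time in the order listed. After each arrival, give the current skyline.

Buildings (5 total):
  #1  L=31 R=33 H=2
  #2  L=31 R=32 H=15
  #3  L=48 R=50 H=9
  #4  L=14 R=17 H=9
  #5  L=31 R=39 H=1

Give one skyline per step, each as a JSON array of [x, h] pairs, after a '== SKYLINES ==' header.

== SKYLINES ==
[[31,2],[33,0]]
[[31,15],[32,2],[33,0]]
[[31,15],[32,2],[33,0],[48,9],[50,0]]
[[14,9],[17,0],[31,15],[32,2],[33,0],[48,9],[50,0]]
[[14,9],[17,0],[31,15],[32,2],[33,1],[39,0],[48,9],[50,0]]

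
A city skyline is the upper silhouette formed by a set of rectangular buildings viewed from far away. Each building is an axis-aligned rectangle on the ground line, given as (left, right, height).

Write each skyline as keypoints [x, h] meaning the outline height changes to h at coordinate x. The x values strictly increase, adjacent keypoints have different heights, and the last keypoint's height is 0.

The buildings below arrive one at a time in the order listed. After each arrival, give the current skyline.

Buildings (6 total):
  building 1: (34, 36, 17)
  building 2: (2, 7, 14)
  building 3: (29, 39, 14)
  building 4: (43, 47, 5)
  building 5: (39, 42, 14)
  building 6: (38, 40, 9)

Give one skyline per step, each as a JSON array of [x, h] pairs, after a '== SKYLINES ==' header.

== SKYLINES ==
[[34,17],[36,0]]
[[2,14],[7,0],[34,17],[36,0]]
[[2,14],[7,0],[29,14],[34,17],[36,14],[39,0]]
[[2,14],[7,0],[29,14],[34,17],[36,14],[39,0],[43,5],[47,0]]
[[2,14],[7,0],[29,14],[34,17],[36,14],[42,0],[43,5],[47,0]]
[[2,14],[7,0],[29,14],[34,17],[36,14],[42,0],[43,5],[47,0]]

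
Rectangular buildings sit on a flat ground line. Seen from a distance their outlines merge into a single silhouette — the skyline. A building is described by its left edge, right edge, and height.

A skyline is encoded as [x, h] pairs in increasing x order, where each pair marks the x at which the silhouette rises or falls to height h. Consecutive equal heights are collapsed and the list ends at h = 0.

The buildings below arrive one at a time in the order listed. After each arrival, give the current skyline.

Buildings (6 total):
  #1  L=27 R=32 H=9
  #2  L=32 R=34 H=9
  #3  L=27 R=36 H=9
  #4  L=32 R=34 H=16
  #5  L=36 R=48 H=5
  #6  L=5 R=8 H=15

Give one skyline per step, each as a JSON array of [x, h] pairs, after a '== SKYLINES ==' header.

== SKYLINES ==
[[27,9],[32,0]]
[[27,9],[34,0]]
[[27,9],[36,0]]
[[27,9],[32,16],[34,9],[36,0]]
[[27,9],[32,16],[34,9],[36,5],[48,0]]
[[5,15],[8,0],[27,9],[32,16],[34,9],[36,5],[48,0]]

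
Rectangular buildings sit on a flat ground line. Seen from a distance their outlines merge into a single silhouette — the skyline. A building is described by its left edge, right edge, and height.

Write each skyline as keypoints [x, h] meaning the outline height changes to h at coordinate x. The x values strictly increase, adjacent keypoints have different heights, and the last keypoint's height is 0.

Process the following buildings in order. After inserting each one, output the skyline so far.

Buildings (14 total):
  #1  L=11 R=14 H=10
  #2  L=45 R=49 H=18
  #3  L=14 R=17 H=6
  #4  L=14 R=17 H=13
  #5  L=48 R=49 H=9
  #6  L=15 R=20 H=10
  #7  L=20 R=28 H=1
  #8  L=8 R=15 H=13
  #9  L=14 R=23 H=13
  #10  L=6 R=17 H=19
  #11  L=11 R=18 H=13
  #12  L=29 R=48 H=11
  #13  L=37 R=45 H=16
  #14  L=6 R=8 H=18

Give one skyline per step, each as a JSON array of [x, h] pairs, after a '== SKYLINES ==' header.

== SKYLINES ==
[[11,10],[14,0]]
[[11,10],[14,0],[45,18],[49,0]]
[[11,10],[14,6],[17,0],[45,18],[49,0]]
[[11,10],[14,13],[17,0],[45,18],[49,0]]
[[11,10],[14,13],[17,0],[45,18],[49,0]]
[[11,10],[14,13],[17,10],[20,0],[45,18],[49,0]]
[[11,10],[14,13],[17,10],[20,1],[28,0],[45,18],[49,0]]
[[8,13],[17,10],[20,1],[28,0],[45,18],[49,0]]
[[8,13],[23,1],[28,0],[45,18],[49,0]]
[[6,19],[17,13],[23,1],[28,0],[45,18],[49,0]]
[[6,19],[17,13],[23,1],[28,0],[45,18],[49,0]]
[[6,19],[17,13],[23,1],[28,0],[29,11],[45,18],[49,0]]
[[6,19],[17,13],[23,1],[28,0],[29,11],[37,16],[45,18],[49,0]]
[[6,19],[17,13],[23,1],[28,0],[29,11],[37,16],[45,18],[49,0]]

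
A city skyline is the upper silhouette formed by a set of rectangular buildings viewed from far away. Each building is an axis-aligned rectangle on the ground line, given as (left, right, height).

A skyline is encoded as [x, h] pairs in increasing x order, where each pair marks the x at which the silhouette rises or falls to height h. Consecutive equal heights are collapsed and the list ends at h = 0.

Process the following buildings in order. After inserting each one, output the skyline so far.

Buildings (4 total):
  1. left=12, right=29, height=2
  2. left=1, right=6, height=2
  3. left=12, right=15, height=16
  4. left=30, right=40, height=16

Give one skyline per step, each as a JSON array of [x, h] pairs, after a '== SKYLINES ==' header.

== SKYLINES ==
[[12,2],[29,0]]
[[1,2],[6,0],[12,2],[29,0]]
[[1,2],[6,0],[12,16],[15,2],[29,0]]
[[1,2],[6,0],[12,16],[15,2],[29,0],[30,16],[40,0]]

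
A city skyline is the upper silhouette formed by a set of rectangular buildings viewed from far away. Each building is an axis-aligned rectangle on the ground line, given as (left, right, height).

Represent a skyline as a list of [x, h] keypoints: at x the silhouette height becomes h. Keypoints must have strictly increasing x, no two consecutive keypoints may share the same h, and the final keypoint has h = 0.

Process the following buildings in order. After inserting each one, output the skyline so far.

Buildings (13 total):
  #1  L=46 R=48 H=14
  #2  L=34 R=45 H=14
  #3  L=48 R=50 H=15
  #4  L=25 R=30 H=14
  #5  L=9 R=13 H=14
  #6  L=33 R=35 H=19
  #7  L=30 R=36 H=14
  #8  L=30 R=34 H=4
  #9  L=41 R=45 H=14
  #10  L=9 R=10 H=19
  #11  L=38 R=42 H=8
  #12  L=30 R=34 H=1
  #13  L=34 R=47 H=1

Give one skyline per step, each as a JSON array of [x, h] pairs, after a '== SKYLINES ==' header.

== SKYLINES ==
[[46,14],[48,0]]
[[34,14],[45,0],[46,14],[48,0]]
[[34,14],[45,0],[46,14],[48,15],[50,0]]
[[25,14],[30,0],[34,14],[45,0],[46,14],[48,15],[50,0]]
[[9,14],[13,0],[25,14],[30,0],[34,14],[45,0],[46,14],[48,15],[50,0]]
[[9,14],[13,0],[25,14],[30,0],[33,19],[35,14],[45,0],[46,14],[48,15],[50,0]]
[[9,14],[13,0],[25,14],[33,19],[35,14],[45,0],[46,14],[48,15],[50,0]]
[[9,14],[13,0],[25,14],[33,19],[35,14],[45,0],[46,14],[48,15],[50,0]]
[[9,14],[13,0],[25,14],[33,19],[35,14],[45,0],[46,14],[48,15],[50,0]]
[[9,19],[10,14],[13,0],[25,14],[33,19],[35,14],[45,0],[46,14],[48,15],[50,0]]
[[9,19],[10,14],[13,0],[25,14],[33,19],[35,14],[45,0],[46,14],[48,15],[50,0]]
[[9,19],[10,14],[13,0],[25,14],[33,19],[35,14],[45,0],[46,14],[48,15],[50,0]]
[[9,19],[10,14],[13,0],[25,14],[33,19],[35,14],[45,1],[46,14],[48,15],[50,0]]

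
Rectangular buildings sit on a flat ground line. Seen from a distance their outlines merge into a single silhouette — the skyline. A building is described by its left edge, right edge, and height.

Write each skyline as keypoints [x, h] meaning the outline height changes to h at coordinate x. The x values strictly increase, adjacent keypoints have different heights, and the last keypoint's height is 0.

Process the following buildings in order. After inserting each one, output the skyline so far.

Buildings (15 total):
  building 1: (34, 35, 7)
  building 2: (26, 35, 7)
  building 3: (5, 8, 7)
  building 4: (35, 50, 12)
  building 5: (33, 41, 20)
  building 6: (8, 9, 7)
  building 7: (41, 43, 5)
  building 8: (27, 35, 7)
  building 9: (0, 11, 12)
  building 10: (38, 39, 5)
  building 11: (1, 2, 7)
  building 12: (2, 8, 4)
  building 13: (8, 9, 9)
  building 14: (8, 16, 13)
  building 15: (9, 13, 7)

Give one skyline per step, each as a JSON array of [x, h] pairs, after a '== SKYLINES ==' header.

== SKYLINES ==
[[34,7],[35,0]]
[[26,7],[35,0]]
[[5,7],[8,0],[26,7],[35,0]]
[[5,7],[8,0],[26,7],[35,12],[50,0]]
[[5,7],[8,0],[26,7],[33,20],[41,12],[50,0]]
[[5,7],[9,0],[26,7],[33,20],[41,12],[50,0]]
[[5,7],[9,0],[26,7],[33,20],[41,12],[50,0]]
[[5,7],[9,0],[26,7],[33,20],[41,12],[50,0]]
[[0,12],[11,0],[26,7],[33,20],[41,12],[50,0]]
[[0,12],[11,0],[26,7],[33,20],[41,12],[50,0]]
[[0,12],[11,0],[26,7],[33,20],[41,12],[50,0]]
[[0,12],[11,0],[26,7],[33,20],[41,12],[50,0]]
[[0,12],[11,0],[26,7],[33,20],[41,12],[50,0]]
[[0,12],[8,13],[16,0],[26,7],[33,20],[41,12],[50,0]]
[[0,12],[8,13],[16,0],[26,7],[33,20],[41,12],[50,0]]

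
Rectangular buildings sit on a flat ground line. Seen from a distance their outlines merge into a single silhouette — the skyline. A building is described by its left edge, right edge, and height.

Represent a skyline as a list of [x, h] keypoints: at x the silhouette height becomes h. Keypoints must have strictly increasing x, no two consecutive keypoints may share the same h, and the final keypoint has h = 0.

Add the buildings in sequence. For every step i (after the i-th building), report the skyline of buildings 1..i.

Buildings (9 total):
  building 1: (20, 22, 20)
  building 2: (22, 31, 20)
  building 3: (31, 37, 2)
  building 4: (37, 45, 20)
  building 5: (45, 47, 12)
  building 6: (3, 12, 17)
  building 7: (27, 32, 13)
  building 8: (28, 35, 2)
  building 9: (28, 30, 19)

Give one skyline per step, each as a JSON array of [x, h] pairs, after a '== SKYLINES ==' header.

== SKYLINES ==
[[20,20],[22,0]]
[[20,20],[31,0]]
[[20,20],[31,2],[37,0]]
[[20,20],[31,2],[37,20],[45,0]]
[[20,20],[31,2],[37,20],[45,12],[47,0]]
[[3,17],[12,0],[20,20],[31,2],[37,20],[45,12],[47,0]]
[[3,17],[12,0],[20,20],[31,13],[32,2],[37,20],[45,12],[47,0]]
[[3,17],[12,0],[20,20],[31,13],[32,2],[37,20],[45,12],[47,0]]
[[3,17],[12,0],[20,20],[31,13],[32,2],[37,20],[45,12],[47,0]]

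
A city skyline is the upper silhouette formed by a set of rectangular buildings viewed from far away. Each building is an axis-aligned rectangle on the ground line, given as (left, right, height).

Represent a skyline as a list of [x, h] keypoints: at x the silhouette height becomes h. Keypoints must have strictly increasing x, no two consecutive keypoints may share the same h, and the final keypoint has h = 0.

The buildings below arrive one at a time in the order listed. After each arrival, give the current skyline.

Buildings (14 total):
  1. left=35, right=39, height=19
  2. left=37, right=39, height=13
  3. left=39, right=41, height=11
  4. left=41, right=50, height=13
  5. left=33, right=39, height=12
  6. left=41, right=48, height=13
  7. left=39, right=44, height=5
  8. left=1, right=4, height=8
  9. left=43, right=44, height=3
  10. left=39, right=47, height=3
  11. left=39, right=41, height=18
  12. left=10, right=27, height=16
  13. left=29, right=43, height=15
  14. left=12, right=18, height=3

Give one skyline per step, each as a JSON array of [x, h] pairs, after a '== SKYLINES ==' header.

== SKYLINES ==
[[35,19],[39,0]]
[[35,19],[39,0]]
[[35,19],[39,11],[41,0]]
[[35,19],[39,11],[41,13],[50,0]]
[[33,12],[35,19],[39,11],[41,13],[50,0]]
[[33,12],[35,19],[39,11],[41,13],[50,0]]
[[33,12],[35,19],[39,11],[41,13],[50,0]]
[[1,8],[4,0],[33,12],[35,19],[39,11],[41,13],[50,0]]
[[1,8],[4,0],[33,12],[35,19],[39,11],[41,13],[50,0]]
[[1,8],[4,0],[33,12],[35,19],[39,11],[41,13],[50,0]]
[[1,8],[4,0],[33,12],[35,19],[39,18],[41,13],[50,0]]
[[1,8],[4,0],[10,16],[27,0],[33,12],[35,19],[39,18],[41,13],[50,0]]
[[1,8],[4,0],[10,16],[27,0],[29,15],[35,19],[39,18],[41,15],[43,13],[50,0]]
[[1,8],[4,0],[10,16],[27,0],[29,15],[35,19],[39,18],[41,15],[43,13],[50,0]]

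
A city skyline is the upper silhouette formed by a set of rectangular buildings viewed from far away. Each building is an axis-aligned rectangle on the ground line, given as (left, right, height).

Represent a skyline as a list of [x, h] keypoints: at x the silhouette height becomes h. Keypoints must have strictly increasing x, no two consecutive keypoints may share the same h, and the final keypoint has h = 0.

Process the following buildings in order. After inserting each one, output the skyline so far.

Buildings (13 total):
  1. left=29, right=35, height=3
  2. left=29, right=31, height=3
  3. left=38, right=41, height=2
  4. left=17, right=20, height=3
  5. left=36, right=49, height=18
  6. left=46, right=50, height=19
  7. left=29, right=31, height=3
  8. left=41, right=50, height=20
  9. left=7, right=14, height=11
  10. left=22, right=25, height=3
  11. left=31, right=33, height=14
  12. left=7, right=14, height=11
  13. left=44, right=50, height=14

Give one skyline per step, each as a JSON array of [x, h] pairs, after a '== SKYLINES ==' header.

== SKYLINES ==
[[29,3],[35,0]]
[[29,3],[35,0]]
[[29,3],[35,0],[38,2],[41,0]]
[[17,3],[20,0],[29,3],[35,0],[38,2],[41,0]]
[[17,3],[20,0],[29,3],[35,0],[36,18],[49,0]]
[[17,3],[20,0],[29,3],[35,0],[36,18],[46,19],[50,0]]
[[17,3],[20,0],[29,3],[35,0],[36,18],[46,19],[50,0]]
[[17,3],[20,0],[29,3],[35,0],[36,18],[41,20],[50,0]]
[[7,11],[14,0],[17,3],[20,0],[29,3],[35,0],[36,18],[41,20],[50,0]]
[[7,11],[14,0],[17,3],[20,0],[22,3],[25,0],[29,3],[35,0],[36,18],[41,20],[50,0]]
[[7,11],[14,0],[17,3],[20,0],[22,3],[25,0],[29,3],[31,14],[33,3],[35,0],[36,18],[41,20],[50,0]]
[[7,11],[14,0],[17,3],[20,0],[22,3],[25,0],[29,3],[31,14],[33,3],[35,0],[36,18],[41,20],[50,0]]
[[7,11],[14,0],[17,3],[20,0],[22,3],[25,0],[29,3],[31,14],[33,3],[35,0],[36,18],[41,20],[50,0]]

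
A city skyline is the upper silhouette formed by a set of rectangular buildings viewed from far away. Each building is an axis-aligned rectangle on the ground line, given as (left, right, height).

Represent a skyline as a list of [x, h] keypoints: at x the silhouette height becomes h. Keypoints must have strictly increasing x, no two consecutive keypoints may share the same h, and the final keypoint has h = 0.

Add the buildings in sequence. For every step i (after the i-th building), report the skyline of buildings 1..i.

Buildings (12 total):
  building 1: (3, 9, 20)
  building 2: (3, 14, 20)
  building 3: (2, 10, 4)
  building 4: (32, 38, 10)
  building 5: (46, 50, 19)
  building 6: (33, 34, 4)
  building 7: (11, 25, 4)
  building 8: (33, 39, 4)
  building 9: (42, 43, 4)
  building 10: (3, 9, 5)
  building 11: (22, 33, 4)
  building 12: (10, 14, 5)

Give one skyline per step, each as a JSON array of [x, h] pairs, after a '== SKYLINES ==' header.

== SKYLINES ==
[[3,20],[9,0]]
[[3,20],[14,0]]
[[2,4],[3,20],[14,0]]
[[2,4],[3,20],[14,0],[32,10],[38,0]]
[[2,4],[3,20],[14,0],[32,10],[38,0],[46,19],[50,0]]
[[2,4],[3,20],[14,0],[32,10],[38,0],[46,19],[50,0]]
[[2,4],[3,20],[14,4],[25,0],[32,10],[38,0],[46,19],[50,0]]
[[2,4],[3,20],[14,4],[25,0],[32,10],[38,4],[39,0],[46,19],[50,0]]
[[2,4],[3,20],[14,4],[25,0],[32,10],[38,4],[39,0],[42,4],[43,0],[46,19],[50,0]]
[[2,4],[3,20],[14,4],[25,0],[32,10],[38,4],[39,0],[42,4],[43,0],[46,19],[50,0]]
[[2,4],[3,20],[14,4],[32,10],[38,4],[39,0],[42,4],[43,0],[46,19],[50,0]]
[[2,4],[3,20],[14,4],[32,10],[38,4],[39,0],[42,4],[43,0],[46,19],[50,0]]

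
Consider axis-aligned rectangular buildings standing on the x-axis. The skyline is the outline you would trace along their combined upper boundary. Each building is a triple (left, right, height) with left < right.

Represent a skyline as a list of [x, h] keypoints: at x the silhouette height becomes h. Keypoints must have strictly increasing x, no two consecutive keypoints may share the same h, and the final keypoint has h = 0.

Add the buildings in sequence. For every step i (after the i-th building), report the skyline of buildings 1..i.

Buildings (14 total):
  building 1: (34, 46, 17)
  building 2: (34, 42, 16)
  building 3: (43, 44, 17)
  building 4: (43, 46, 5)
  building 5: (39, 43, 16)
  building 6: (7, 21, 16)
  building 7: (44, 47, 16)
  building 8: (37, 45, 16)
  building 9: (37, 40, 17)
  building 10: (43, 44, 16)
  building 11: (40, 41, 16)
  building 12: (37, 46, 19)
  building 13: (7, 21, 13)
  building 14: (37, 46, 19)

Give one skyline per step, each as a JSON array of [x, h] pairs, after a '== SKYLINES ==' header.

== SKYLINES ==
[[34,17],[46,0]]
[[34,17],[46,0]]
[[34,17],[46,0]]
[[34,17],[46,0]]
[[34,17],[46,0]]
[[7,16],[21,0],[34,17],[46,0]]
[[7,16],[21,0],[34,17],[46,16],[47,0]]
[[7,16],[21,0],[34,17],[46,16],[47,0]]
[[7,16],[21,0],[34,17],[46,16],[47,0]]
[[7,16],[21,0],[34,17],[46,16],[47,0]]
[[7,16],[21,0],[34,17],[46,16],[47,0]]
[[7,16],[21,0],[34,17],[37,19],[46,16],[47,0]]
[[7,16],[21,0],[34,17],[37,19],[46,16],[47,0]]
[[7,16],[21,0],[34,17],[37,19],[46,16],[47,0]]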